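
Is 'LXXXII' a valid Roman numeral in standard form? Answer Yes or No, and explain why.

'LXXXII': Check the rules: uses only the symbols I, V, X, L, C, D, M; no symbol is repeated more than three times in a row; V, L and D each appear at most once; no smaller symbol precedes a larger one (values never increase from left to right). Value: L (50) + X (10) + X (10) + X (10) + I (1) + I (1) = 82. So it is a valid standard Roman numeral.

Yes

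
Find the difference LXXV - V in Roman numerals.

LXXV = 75
V = 5
75 - 5 = 70

LXX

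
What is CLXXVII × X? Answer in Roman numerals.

CLXXVII = 177
X = 10
177 × 10 = 1770

MDCCLXX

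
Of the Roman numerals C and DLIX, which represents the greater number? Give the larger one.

C = 100
DLIX = 559
559 is larger

DLIX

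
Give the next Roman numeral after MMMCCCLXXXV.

MMMCCCLXXXV = 3385, so the next integer is 3385 + 1 = 3386

MMMCCCLXXXVI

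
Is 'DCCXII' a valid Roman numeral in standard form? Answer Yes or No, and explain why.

'DCCXII': Check the rules: uses only the symbols I, V, X, L, C, D, M; no symbol is repeated more than three times in a row; V, L and D each appear at most once; no smaller symbol precedes a larger one (values never increase from left to right). Value: D (500) + C (100) + C (100) + X (10) + I (1) + I (1) = 712. So it is a valid standard Roman numeral.

Yes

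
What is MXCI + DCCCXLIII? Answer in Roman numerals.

MXCI = 1091
DCCCXLIII = 843
1091 + 843 = 1934

MCMXXXIV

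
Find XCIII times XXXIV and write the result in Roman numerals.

XCIII = 93
XXXIV = 34
93 × 34 = 3162

MMMCLXII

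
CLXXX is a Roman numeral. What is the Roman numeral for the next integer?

CLXXX = 180; next is 181

CLXXXI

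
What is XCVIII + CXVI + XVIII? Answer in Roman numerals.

XCVIII = 98, CXVI = 116, XVIII = 18
98 + 116 = 214
214 + 18 = 232

CCXXXII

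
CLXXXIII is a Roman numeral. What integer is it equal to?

CLXXXIII: C=100, L=50, X=10, X=10, X=10, I=1, I=1, I=1
100 + 50 + 10 + 10 + 10 + 1 + 1 + 1 = 183

183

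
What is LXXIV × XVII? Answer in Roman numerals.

LXXIV = 74
XVII = 17
74 × 17 = 1258

MCCLVIII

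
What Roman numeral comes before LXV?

LXV = 65, so the previous integer is 65 - 1 = 64

LXIV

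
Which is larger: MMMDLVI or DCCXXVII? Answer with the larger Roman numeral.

MMMDLVI = 3556
DCCXXVII = 727
3556 is larger

MMMDLVI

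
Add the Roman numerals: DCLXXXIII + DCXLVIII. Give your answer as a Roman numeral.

DCLXXXIII = 683
DCXLVIII = 648
683 + 648 = 1331

MCCCXXXI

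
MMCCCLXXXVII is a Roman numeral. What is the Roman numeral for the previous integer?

MMCCCLXXXVII = 2387; previous is 2386

MMCCCLXXXVI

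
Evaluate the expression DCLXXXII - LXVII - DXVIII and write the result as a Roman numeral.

DCLXXXII = 682, LXVII = 67, DXVIII = 518
682 - 67 = 615
615 - 518 = 97

XCVII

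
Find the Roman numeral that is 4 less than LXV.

LXV = 65
65 - 4 = 61

LXI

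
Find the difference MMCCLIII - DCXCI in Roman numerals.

MMCCLIII = 2253
DCXCI = 691
2253 - 691 = 1562

MDLXII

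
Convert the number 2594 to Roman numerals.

Convert 2594 to Roman numerals:
  2594 contains 2×1000 (MM)
  594 contains 1×500 (D)
  94 contains 1×90 (XC)
  4 contains 1×4 (IV)

MMDXCIV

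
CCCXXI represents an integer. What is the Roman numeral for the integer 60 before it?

CCCXXI = 321
321 - 60 = 261

CCLXI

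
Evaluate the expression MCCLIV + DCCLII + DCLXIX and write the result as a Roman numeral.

MCCLIV = 1254, DCCLII = 752, DCLXIX = 669
1254 + 752 = 2006
2006 + 669 = 2675

MMDCLXXV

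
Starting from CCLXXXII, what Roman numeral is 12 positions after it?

CCLXXXII = 282
282 + 12 = 294

CCXCIV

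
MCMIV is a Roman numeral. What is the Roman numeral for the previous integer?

MCMIV = 1904; previous is 1903

MCMIII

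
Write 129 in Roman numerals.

Convert 129 to Roman numerals:
  129 contains 1×100 (C)
  29 contains 2×10 (XX)
  9 contains 1×9 (IX)

CXXIX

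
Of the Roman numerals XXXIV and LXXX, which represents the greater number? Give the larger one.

XXXIV = 34
LXXX = 80
80 is larger

LXXX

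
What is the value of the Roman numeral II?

II: I=1, I=1
1 + 1 = 2

2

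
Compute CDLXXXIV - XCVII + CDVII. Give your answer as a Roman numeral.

CDLXXXIV = 484, XCVII = 97, CDVII = 407
484 - 97 = 387
387 + 407 = 794

DCCXCIV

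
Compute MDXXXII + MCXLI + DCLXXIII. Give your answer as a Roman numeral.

MDXXXII = 1532, MCXLI = 1141, DCLXXIII = 673
1532 + 1141 = 2673
2673 + 673 = 3346

MMMCCCXLVI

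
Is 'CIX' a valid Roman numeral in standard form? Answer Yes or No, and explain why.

'CIX': Check the rules: uses only the symbols I, V, X, L, C, D, M; no symbol is repeated more than three times in a row; V, L and D each appear at most once; the only place a smaller symbol precedes a larger one is the allowed subtractive pair IX, the symbol right after such a pair (if any) is smaller than the pair's first symbol, and otherwise the values never increase from left to right. Value: C (100) + IX (9) = 109. So it is a valid standard Roman numeral.

Yes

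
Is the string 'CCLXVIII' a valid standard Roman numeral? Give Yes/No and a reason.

'CCLXVIII': Check the rules: uses only the symbols I, V, X, L, C, D, M; no symbol is repeated more than three times in a row; V, L and D each appear at most once; no smaller symbol precedes a larger one (values never increase from left to right). Value: C (100) + C (100) + L (50) + X (10) + V (5) + I (1) + I (1) + I (1) = 268. So it is a valid standard Roman numeral.

Yes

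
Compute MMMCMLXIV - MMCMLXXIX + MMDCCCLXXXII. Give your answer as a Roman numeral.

MMMCMLXIV = 3964, MMCMLXXIX = 2979, MMDCCCLXXXII = 2882
3964 - 2979 = 985
985 + 2882 = 3867

MMMDCCCLXVII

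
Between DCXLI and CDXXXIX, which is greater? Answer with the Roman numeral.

DCXLI = 641
CDXXXIX = 439
641 is larger

DCXLI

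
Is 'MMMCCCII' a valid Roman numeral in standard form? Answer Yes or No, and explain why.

'MMMCCCII': Check the rules: uses only the symbols I, V, X, L, C, D, M; no symbol is repeated more than three times in a row; V, L and D each appear at most once; no smaller symbol precedes a larger one (values never increase from left to right). Value: M (1000) + M (1000) + M (1000) + C (100) + C (100) + C (100) + I (1) + I (1) = 3302. So it is a valid standard Roman numeral.

Yes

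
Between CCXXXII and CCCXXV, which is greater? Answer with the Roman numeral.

CCXXXII = 232
CCCXXV = 325
325 is larger

CCCXXV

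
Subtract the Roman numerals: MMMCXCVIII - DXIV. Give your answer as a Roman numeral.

MMMCXCVIII = 3198
DXIV = 514
3198 - 514 = 2684

MMDCLXXXIV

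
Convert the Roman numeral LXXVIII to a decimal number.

LXXVIII: L=50, X=10, X=10, V=5, I=1, I=1, I=1
50 + 10 + 10 + 5 + 1 + 1 + 1 = 78

78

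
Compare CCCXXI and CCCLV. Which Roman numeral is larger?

CCCXXI = 321
CCCLV = 355
355 is larger

CCCLV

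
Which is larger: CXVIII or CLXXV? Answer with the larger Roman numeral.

CXVIII = 118
CLXXV = 175
175 is larger

CLXXV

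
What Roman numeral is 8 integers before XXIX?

XXIX = 29
29 - 8 = 21

XXI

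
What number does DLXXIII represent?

DLXXIII: D=500, L=50, X=10, X=10, I=1, I=1, I=1
500 + 50 + 10 + 10 + 1 + 1 + 1 = 573

573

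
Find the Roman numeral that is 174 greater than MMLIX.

MMLIX = 2059
2059 + 174 = 2233

MMCCXXXIII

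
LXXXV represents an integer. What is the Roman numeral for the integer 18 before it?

LXXXV = 85
85 - 18 = 67

LXVII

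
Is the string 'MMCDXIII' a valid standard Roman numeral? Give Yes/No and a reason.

'MMCDXIII': Check the rules: uses only the symbols I, V, X, L, C, D, M; no symbol is repeated more than three times in a row; V, L and D each appear at most once; the only place a smaller symbol precedes a larger one is the allowed subtractive pair CD, the symbol right after such a pair (if any) is smaller than the pair's first symbol, and otherwise the values never increase from left to right. Value: M (1000) + M (1000) + CD (400) + X (10) + I (1) + I (1) + I (1) = 2413. So it is a valid standard Roman numeral.

Yes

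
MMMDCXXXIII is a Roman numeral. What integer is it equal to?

MMMDCXXXIII: M=1000, M=1000, M=1000, D=500, C=100, X=10, X=10, X=10, I=1, I=1, I=1
1000 + 1000 + 1000 + 500 + 100 + 10 + 10 + 10 + 1 + 1 + 1 = 3633

3633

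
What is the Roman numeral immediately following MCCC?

MCCC = 1300, so the next integer is 1300 + 1 = 1301

MCCCI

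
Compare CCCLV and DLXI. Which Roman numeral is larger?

CCCLV = 355
DLXI = 561
561 is larger

DLXI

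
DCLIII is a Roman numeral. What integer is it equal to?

DCLIII: D=500, C=100, L=50, I=1, I=1, I=1
500 + 100 + 50 + 1 + 1 + 1 = 653

653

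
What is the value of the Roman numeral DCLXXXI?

DCLXXXI: D=500, C=100, L=50, X=10, X=10, X=10, I=1
500 + 100 + 50 + 10 + 10 + 10 + 1 = 681

681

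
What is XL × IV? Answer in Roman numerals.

XL = 40
IV = 4
40 × 4 = 160

CLX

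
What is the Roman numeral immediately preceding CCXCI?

CCXCI = 291, so the previous integer is 291 - 1 = 290

CCXC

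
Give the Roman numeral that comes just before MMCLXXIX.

MMCLXXIX = 2179; previous is 2178

MMCLXXVIII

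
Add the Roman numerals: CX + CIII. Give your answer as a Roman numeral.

CX = 110
CIII = 103
110 + 103 = 213

CCXIII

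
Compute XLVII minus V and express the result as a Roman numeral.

XLVII = 47
V = 5
47 - 5 = 42

XLII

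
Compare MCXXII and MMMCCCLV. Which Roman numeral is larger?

MCXXII = 1122
MMMCCCLV = 3355
3355 is larger

MMMCCCLV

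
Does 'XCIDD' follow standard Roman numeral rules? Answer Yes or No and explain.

'XCIDD': D should not appear more than once

No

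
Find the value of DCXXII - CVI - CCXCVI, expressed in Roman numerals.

DCXXII = 622, CVI = 106, CCXCVI = 296
622 - 106 = 516
516 - 296 = 220

CCXX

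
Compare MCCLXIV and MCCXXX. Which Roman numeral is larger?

MCCLXIV = 1264
MCCXXX = 1230
1264 is larger

MCCLXIV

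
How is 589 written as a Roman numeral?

Convert 589 to Roman numerals:
  589 contains 1×500 (D)
  89 contains 1×50 (L)
  39 contains 3×10 (XXX)
  9 contains 1×9 (IX)

DLXXXIX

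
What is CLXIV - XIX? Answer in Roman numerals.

CLXIV = 164
XIX = 19
164 - 19 = 145

CXLV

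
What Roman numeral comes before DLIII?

DLIII = 553, so the previous integer is 553 - 1 = 552

DLII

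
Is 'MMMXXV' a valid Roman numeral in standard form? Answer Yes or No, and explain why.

'MMMXXV': Check the rules: uses only the symbols I, V, X, L, C, D, M; no symbol is repeated more than three times in a row; V, L and D each appear at most once; no smaller symbol precedes a larger one (values never increase from left to right). Value: M (1000) + M (1000) + M (1000) + X (10) + X (10) + V (5) = 3025. So it is a valid standard Roman numeral.

Yes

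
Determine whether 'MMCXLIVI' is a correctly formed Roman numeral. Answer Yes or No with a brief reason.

'MMCXLIVI': I cannot come right after the subtractive pair IV: once I is subtracted in IV, the next symbol must be smaller than I

No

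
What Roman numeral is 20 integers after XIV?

XIV = 14
14 + 20 = 34

XXXIV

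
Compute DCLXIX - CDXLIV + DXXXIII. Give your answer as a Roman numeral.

DCLXIX = 669, CDXLIV = 444, DXXXIII = 533
669 - 444 = 225
225 + 533 = 758

DCCLVIII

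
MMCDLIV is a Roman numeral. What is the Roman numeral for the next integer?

MMCDLIV = 2454, so the next integer is 2454 + 1 = 2455

MMCDLV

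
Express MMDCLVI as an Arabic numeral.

MMDCLVI: M=1000, M=1000, D=500, C=100, L=50, V=5, I=1
1000 + 1000 + 500 + 100 + 50 + 5 + 1 = 2656

2656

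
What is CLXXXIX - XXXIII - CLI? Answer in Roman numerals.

CLXXXIX = 189, XXXIII = 33, CLI = 151
189 - 33 = 156
156 - 151 = 5

V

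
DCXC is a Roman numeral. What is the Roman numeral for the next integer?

DCXC = 690; next is 691

DCXCI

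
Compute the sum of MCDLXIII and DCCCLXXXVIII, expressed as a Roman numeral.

MCDLXIII = 1463
DCCCLXXXVIII = 888
1463 + 888 = 2351

MMCCCLI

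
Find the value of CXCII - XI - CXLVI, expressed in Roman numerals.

CXCII = 192, XI = 11, CXLVI = 146
192 - 11 = 181
181 - 146 = 35

XXXV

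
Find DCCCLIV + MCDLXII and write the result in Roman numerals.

DCCCLIV = 854
MCDLXII = 1462
854 + 1462 = 2316

MMCCCXVI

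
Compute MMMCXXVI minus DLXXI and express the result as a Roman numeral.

MMMCXXVI = 3126
DLXXI = 571
3126 - 571 = 2555

MMDLV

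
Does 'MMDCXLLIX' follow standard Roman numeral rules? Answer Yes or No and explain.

'MMDCXLLIX': L should not appear more than once

No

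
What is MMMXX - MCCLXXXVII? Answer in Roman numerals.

MMMXX = 3020
MCCLXXXVII = 1287
3020 - 1287 = 1733

MDCCXXXIII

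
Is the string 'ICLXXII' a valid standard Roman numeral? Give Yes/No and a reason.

'ICLXXII': Invalid subtractive combination: IC

No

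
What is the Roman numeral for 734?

Convert 734 to Roman numerals:
  734 contains 1×500 (D)
  234 contains 2×100 (CC)
  34 contains 3×10 (XXX)
  4 contains 1×4 (IV)

DCCXXXIV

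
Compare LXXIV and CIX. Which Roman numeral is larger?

LXXIV = 74
CIX = 109
109 is larger

CIX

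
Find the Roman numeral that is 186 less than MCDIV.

MCDIV = 1404
1404 - 186 = 1218

MCCXVIII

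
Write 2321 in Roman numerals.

Convert 2321 to Roman numerals:
  2321 contains 2×1000 (MM)
  321 contains 3×100 (CCC)
  21 contains 2×10 (XX)
  1 contains 1×1 (I)

MMCCCXXI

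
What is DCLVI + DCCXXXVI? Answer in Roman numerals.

DCLVI = 656
DCCXXXVI = 736
656 + 736 = 1392

MCCCXCII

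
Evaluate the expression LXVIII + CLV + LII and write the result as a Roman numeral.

LXVIII = 68, CLV = 155, LII = 52
68 + 155 = 223
223 + 52 = 275

CCLXXV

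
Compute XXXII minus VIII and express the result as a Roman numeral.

XXXII = 32
VIII = 8
32 - 8 = 24

XXIV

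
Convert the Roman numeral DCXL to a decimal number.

DCXL: D=500, C=100, XL=40
500 + 100 + 40 = 640

640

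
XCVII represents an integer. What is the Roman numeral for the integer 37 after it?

XCVII = 97
97 + 37 = 134

CXXXIV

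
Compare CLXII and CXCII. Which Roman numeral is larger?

CLXII = 162
CXCII = 192
192 is larger

CXCII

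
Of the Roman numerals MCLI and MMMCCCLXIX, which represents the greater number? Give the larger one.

MCLI = 1151
MMMCCCLXIX = 3369
3369 is larger

MMMCCCLXIX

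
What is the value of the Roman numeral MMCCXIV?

MMCCXIV: M=1000, M=1000, C=100, C=100, X=10, IV=4
1000 + 1000 + 100 + 100 + 10 + 4 = 2214

2214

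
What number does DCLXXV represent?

DCLXXV: D=500, C=100, L=50, X=10, X=10, V=5
500 + 100 + 50 + 10 + 10 + 5 = 675

675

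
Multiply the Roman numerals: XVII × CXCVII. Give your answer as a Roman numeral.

XVII = 17
CXCVII = 197
17 × 197 = 3349

MMMCCCXLIX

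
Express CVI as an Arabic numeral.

CVI: C=100, V=5, I=1
100 + 5 + 1 = 106

106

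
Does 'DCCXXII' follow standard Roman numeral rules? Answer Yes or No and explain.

'DCCXXII': Check the rules: uses only the symbols I, V, X, L, C, D, M; no symbol is repeated more than three times in a row; V, L and D each appear at most once; no smaller symbol precedes a larger one (values never increase from left to right). Value: D (500) + C (100) + C (100) + X (10) + X (10) + I (1) + I (1) = 722. So it is a valid standard Roman numeral.

Yes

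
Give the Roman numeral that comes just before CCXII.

CCXII = 212; previous is 211

CCXI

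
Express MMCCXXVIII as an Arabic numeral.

MMCCXXVIII: M=1000, M=1000, C=100, C=100, X=10, X=10, V=5, I=1, I=1, I=1
1000 + 1000 + 100 + 100 + 10 + 10 + 5 + 1 + 1 + 1 = 2228

2228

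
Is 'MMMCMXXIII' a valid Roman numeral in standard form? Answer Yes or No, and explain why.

'MMMCMXXIII': Check the rules: uses only the symbols I, V, X, L, C, D, M; no symbol is repeated more than three times in a row; V, L and D each appear at most once; the only place a smaller symbol precedes a larger one is the allowed subtractive pair CM, the symbol right after such a pair (if any) is smaller than the pair's first symbol, and otherwise the values never increase from left to right. Value: M (1000) + M (1000) + M (1000) + CM (900) + X (10) + X (10) + I (1) + I (1) + I (1) = 3923. So it is a valid standard Roman numeral.

Yes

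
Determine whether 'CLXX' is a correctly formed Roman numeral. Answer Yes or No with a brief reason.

'CLXX': Check the rules: uses only the symbols I, V, X, L, C, D, M; no symbol is repeated more than three times in a row; V, L and D each appear at most once; no smaller symbol precedes a larger one (values never increase from left to right). Value: C (100) + L (50) + X (10) + X (10) = 170. So it is a valid standard Roman numeral.

Yes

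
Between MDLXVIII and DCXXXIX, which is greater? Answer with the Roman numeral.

MDLXVIII = 1568
DCXXXIX = 639
1568 is larger

MDLXVIII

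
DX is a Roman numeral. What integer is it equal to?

DX: D=500, X=10
500 + 10 = 510

510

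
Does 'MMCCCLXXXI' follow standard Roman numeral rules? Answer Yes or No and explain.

'MMCCCLXXXI': Check the rules: uses only the symbols I, V, X, L, C, D, M; no symbol is repeated more than three times in a row; V, L and D each appear at most once; no smaller symbol precedes a larger one (values never increase from left to right). Value: M (1000) + M (1000) + C (100) + C (100) + C (100) + L (50) + X (10) + X (10) + X (10) + I (1) = 2381. So it is a valid standard Roman numeral.

Yes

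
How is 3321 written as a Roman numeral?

Convert 3321 to Roman numerals:
  3321 contains 3×1000 (MMM)
  321 contains 3×100 (CCC)
  21 contains 2×10 (XX)
  1 contains 1×1 (I)

MMMCCCXXI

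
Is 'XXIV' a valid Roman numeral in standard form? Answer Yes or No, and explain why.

'XXIV': Check the rules: uses only the symbols I, V, X, L, C, D, M; no symbol is repeated more than three times in a row; V, L and D each appear at most once; the only place a smaller symbol precedes a larger one is the allowed subtractive pair IV, the symbol right after such a pair (if any) is smaller than the pair's first symbol, and otherwise the values never increase from left to right. Value: X (10) + X (10) + IV (4) = 24. So it is a valid standard Roman numeral.

Yes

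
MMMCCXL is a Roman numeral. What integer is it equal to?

MMMCCXL: M=1000, M=1000, M=1000, C=100, C=100, XL=40
1000 + 1000 + 1000 + 100 + 100 + 40 = 3240

3240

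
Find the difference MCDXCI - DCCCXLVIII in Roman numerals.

MCDXCI = 1491
DCCCXLVIII = 848
1491 - 848 = 643

DCXLIII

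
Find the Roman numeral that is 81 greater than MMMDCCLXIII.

MMMDCCLXIII = 3763
3763 + 81 = 3844

MMMDCCCXLIV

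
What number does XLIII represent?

XLIII: XL=40, I=1, I=1, I=1
40 + 1 + 1 + 1 = 43

43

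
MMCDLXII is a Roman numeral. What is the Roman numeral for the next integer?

MMCDLXII = 2462; next is 2463

MMCDLXIII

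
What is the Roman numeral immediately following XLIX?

XLIX = 49; next is 50

L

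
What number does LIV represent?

LIV: L=50, IV=4
50 + 4 = 54

54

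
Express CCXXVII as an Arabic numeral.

CCXXVII: C=100, C=100, X=10, X=10, V=5, I=1, I=1
100 + 100 + 10 + 10 + 5 + 1 + 1 = 227

227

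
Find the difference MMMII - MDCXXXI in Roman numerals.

MMMII = 3002
MDCXXXI = 1631
3002 - 1631 = 1371

MCCCLXXI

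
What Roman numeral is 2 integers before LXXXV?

LXXXV = 85
85 - 2 = 83

LXXXIII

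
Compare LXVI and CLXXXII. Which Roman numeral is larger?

LXVI = 66
CLXXXII = 182
182 is larger

CLXXXII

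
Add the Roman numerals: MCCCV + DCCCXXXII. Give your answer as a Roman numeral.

MCCCV = 1305
DCCCXXXII = 832
1305 + 832 = 2137

MMCXXXVII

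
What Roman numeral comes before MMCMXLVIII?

MMCMXLVIII = 2948, so the previous integer is 2948 - 1 = 2947

MMCMXLVII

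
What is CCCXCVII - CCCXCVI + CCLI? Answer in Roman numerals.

CCCXCVII = 397, CCCXCVI = 396, CCLI = 251
397 - 396 = 1
1 + 251 = 252

CCLII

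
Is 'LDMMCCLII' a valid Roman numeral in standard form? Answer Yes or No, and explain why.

'LDMMCCLII': L should not appear more than once

No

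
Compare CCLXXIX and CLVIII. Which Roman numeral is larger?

CCLXXIX = 279
CLVIII = 158
279 is larger

CCLXXIX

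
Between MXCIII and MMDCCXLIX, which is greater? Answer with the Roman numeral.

MXCIII = 1093
MMDCCXLIX = 2749
2749 is larger

MMDCCXLIX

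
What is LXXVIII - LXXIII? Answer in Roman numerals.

LXXVIII = 78
LXXIII = 73
78 - 73 = 5

V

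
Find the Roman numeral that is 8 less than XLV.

XLV = 45
45 - 8 = 37

XXXVII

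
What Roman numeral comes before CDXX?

CDXX = 420; previous is 419

CDXIX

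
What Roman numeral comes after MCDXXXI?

MCDXXXI = 1431; next is 1432

MCDXXXII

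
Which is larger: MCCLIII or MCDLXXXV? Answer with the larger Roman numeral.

MCCLIII = 1253
MCDLXXXV = 1485
1485 is larger

MCDLXXXV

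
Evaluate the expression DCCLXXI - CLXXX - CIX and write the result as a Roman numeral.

DCCLXXI = 771, CLXXX = 180, CIX = 109
771 - 180 = 591
591 - 109 = 482

CDLXXXII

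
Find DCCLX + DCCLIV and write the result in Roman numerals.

DCCLX = 760
DCCLIV = 754
760 + 754 = 1514

MDXIV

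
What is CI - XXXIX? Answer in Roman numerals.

CI = 101
XXXIX = 39
101 - 39 = 62

LXII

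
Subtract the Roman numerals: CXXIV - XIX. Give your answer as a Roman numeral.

CXXIV = 124
XIX = 19
124 - 19 = 105

CV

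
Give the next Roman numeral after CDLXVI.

CDLXVI = 466; next is 467

CDLXVII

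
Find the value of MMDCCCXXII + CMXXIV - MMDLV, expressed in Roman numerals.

MMDCCCXXII = 2822, CMXXIV = 924, MMDLV = 2555
2822 + 924 = 3746
3746 - 2555 = 1191

MCXCI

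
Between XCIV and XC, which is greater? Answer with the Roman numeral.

XCIV = 94
XC = 90
94 is larger

XCIV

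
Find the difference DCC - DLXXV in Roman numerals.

DCC = 700
DLXXV = 575
700 - 575 = 125

CXXV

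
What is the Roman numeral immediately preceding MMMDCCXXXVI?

MMMDCCXXXVI = 3736, so the previous integer is 3736 - 1 = 3735

MMMDCCXXXV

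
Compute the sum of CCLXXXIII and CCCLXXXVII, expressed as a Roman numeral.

CCLXXXIII = 283
CCCLXXXVII = 387
283 + 387 = 670

DCLXX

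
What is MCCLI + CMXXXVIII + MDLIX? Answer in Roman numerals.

MCCLI = 1251, CMXXXVIII = 938, MDLIX = 1559
1251 + 938 = 2189
2189 + 1559 = 3748

MMMDCCXLVIII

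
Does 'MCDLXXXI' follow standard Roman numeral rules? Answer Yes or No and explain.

'MCDLXXXI': Check the rules: uses only the symbols I, V, X, L, C, D, M; no symbol is repeated more than three times in a row; V, L and D each appear at most once; the only place a smaller symbol precedes a larger one is the allowed subtractive pair CD, the symbol right after such a pair (if any) is smaller than the pair's first symbol, and otherwise the values never increase from left to right. Value: M (1000) + CD (400) + L (50) + X (10) + X (10) + X (10) + I (1) = 1481. So it is a valid standard Roman numeral.

Yes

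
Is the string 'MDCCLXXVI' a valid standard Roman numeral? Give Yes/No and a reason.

'MDCCLXXVI': Check the rules: uses only the symbols I, V, X, L, C, D, M; no symbol is repeated more than three times in a row; V, L and D each appear at most once; no smaller symbol precedes a larger one (values never increase from left to right). Value: M (1000) + D (500) + C (100) + C (100) + L (50) + X (10) + X (10) + V (5) + I (1) = 1776. So it is a valid standard Roman numeral.

Yes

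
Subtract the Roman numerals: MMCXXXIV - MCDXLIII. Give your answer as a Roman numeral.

MMCXXXIV = 2134
MCDXLIII = 1443
2134 - 1443 = 691

DCXCI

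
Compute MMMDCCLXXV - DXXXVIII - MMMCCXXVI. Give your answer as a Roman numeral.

MMMDCCLXXV = 3775, DXXXVIII = 538, MMMCCXXVI = 3226
3775 - 538 = 3237
3237 - 3226 = 11

XI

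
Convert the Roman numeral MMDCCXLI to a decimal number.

MMDCCXLI: M=1000, M=1000, D=500, C=100, C=100, XL=40, I=1
1000 + 1000 + 500 + 100 + 100 + 40 + 1 = 2741

2741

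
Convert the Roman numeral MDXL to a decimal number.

MDXL: M=1000, D=500, XL=40
1000 + 500 + 40 = 1540

1540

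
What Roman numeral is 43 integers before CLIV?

CLIV = 154
154 - 43 = 111

CXI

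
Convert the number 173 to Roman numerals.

Convert 173 to Roman numerals:
  173 contains 1×100 (C)
  73 contains 1×50 (L)
  23 contains 2×10 (XX)
  3 contains 3×1 (III)

CLXXIII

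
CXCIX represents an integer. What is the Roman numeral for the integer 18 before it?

CXCIX = 199
199 - 18 = 181

CLXXXI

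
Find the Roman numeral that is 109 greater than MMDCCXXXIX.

MMDCCXXXIX = 2739
2739 + 109 = 2848

MMDCCCXLVIII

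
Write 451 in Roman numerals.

Convert 451 to Roman numerals:
  451 contains 1×400 (CD)
  51 contains 1×50 (L)
  1 contains 1×1 (I)

CDLI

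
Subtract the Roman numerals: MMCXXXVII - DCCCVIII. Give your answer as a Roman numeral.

MMCXXXVII = 2137
DCCCVIII = 808
2137 - 808 = 1329

MCCCXXIX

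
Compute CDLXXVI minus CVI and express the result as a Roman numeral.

CDLXXVI = 476
CVI = 106
476 - 106 = 370

CCCLXX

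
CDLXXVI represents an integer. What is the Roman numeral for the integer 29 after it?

CDLXXVI = 476
476 + 29 = 505

DV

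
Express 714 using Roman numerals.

Convert 714 to Roman numerals:
  714 contains 1×500 (D)
  214 contains 2×100 (CC)
  14 contains 1×10 (X)
  4 contains 1×4 (IV)

DCCXIV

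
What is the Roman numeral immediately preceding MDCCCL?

MDCCCL = 1850, so the previous integer is 1850 - 1 = 1849

MDCCCXLIX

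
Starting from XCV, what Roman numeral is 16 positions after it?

XCV = 95
95 + 16 = 111

CXI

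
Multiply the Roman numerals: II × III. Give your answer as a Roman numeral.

II = 2
III = 3
2 × 3 = 6

VI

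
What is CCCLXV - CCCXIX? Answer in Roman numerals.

CCCLXV = 365
CCCXIX = 319
365 - 319 = 46

XLVI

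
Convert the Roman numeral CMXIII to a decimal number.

CMXIII: CM=900, X=10, I=1, I=1, I=1
900 + 10 + 1 + 1 + 1 = 913

913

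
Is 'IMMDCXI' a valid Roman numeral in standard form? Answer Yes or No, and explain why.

'IMMDCXI': Invalid subtractive combination: IM

No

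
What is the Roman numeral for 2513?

Convert 2513 to Roman numerals:
  2513 contains 2×1000 (MM)
  513 contains 1×500 (D)
  13 contains 1×10 (X)
  3 contains 3×1 (III)

MMDXIII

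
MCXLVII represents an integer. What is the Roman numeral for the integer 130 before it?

MCXLVII = 1147
1147 - 130 = 1017

MXVII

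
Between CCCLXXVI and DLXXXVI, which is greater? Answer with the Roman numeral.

CCCLXXVI = 376
DLXXXVI = 586
586 is larger

DLXXXVI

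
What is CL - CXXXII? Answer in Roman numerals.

CL = 150
CXXXII = 132
150 - 132 = 18

XVIII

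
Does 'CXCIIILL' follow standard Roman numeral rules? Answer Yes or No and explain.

'CXCIIILL': L should not appear more than once

No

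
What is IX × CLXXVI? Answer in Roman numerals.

IX = 9
CLXXVI = 176
9 × 176 = 1584

MDLXXXIV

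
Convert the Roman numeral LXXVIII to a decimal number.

LXXVIII: L=50, X=10, X=10, V=5, I=1, I=1, I=1
50 + 10 + 10 + 5 + 1 + 1 + 1 = 78

78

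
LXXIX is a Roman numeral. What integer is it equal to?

LXXIX: L=50, X=10, X=10, IX=9
50 + 10 + 10 + 9 = 79

79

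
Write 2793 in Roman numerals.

Convert 2793 to Roman numerals:
  2793 contains 2×1000 (MM)
  793 contains 1×500 (D)
  293 contains 2×100 (CC)
  93 contains 1×90 (XC)
  3 contains 3×1 (III)

MMDCCXCIII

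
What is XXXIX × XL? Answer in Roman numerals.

XXXIX = 39
XL = 40
39 × 40 = 1560

MDLX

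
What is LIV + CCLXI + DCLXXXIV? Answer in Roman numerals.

LIV = 54, CCLXI = 261, DCLXXXIV = 684
54 + 261 = 315
315 + 684 = 999

CMXCIX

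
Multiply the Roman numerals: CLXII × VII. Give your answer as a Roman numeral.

CLXII = 162
VII = 7
162 × 7 = 1134

MCXXXIV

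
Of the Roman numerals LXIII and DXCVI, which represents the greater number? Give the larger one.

LXIII = 63
DXCVI = 596
596 is larger

DXCVI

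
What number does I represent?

I: I=1

1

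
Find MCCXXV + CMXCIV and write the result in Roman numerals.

MCCXXV = 1225
CMXCIV = 994
1225 + 994 = 2219

MMCCXIX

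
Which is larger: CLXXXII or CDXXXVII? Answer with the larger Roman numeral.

CLXXXII = 182
CDXXXVII = 437
437 is larger

CDXXXVII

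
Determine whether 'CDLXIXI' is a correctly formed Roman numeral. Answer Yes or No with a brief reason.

'CDLXIXI': I cannot come right after the subtractive pair IX: once I is subtracted in IX, the next symbol must be smaller than I

No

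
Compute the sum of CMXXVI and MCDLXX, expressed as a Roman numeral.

CMXXVI = 926
MCDLXX = 1470
926 + 1470 = 2396

MMCCCXCVI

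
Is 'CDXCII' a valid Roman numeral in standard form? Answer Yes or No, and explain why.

'CDXCII': Check the rules: uses only the symbols I, V, X, L, C, D, M; no symbol is repeated more than three times in a row; V, L and D each appear at most once; the only places a smaller symbol precedes a larger one are the allowed subtractive pairs CD, XC, the symbol right after such a pair (if any) is smaller than the pair's first symbol, and otherwise the values never increase from left to right. Value: CD (400) + XC (90) + I (1) + I (1) = 492. So it is a valid standard Roman numeral.

Yes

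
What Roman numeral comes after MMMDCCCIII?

MMMDCCCIII = 3803, so the next integer is 3803 + 1 = 3804

MMMDCCCIV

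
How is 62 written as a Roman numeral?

Convert 62 to Roman numerals:
  62 contains 1×50 (L)
  12 contains 1×10 (X)
  2 contains 2×1 (II)

LXII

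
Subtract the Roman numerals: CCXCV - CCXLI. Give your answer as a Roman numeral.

CCXCV = 295
CCXLI = 241
295 - 241 = 54

LIV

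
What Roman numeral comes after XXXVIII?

XXXVIII = 38; next is 39

XXXIX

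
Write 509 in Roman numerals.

Convert 509 to Roman numerals:
  509 contains 1×500 (D)
  9 contains 1×9 (IX)

DIX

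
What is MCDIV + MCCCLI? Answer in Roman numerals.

MCDIV = 1404
MCCCLI = 1351
1404 + 1351 = 2755

MMDCCLV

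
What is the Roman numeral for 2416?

Convert 2416 to Roman numerals:
  2416 contains 2×1000 (MM)
  416 contains 1×400 (CD)
  16 contains 1×10 (X)
  6 contains 1×5 (V)
  1 contains 1×1 (I)

MMCDXVI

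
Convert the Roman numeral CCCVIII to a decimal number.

CCCVIII: C=100, C=100, C=100, V=5, I=1, I=1, I=1
100 + 100 + 100 + 5 + 1 + 1 + 1 = 308

308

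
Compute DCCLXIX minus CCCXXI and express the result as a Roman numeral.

DCCLXIX = 769
CCCXXI = 321
769 - 321 = 448

CDXLVIII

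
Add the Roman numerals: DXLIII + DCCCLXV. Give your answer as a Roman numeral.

DXLIII = 543
DCCCLXV = 865
543 + 865 = 1408

MCDVIII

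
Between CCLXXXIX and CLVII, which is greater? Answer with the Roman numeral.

CCLXXXIX = 289
CLVII = 157
289 is larger

CCLXXXIX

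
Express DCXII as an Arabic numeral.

DCXII: D=500, C=100, X=10, I=1, I=1
500 + 100 + 10 + 1 + 1 = 612

612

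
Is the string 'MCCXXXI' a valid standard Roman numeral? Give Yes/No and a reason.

'MCCXXXI': Check the rules: uses only the symbols I, V, X, L, C, D, M; no symbol is repeated more than three times in a row; V, L and D each appear at most once; no smaller symbol precedes a larger one (values never increase from left to right). Value: M (1000) + C (100) + C (100) + X (10) + X (10) + X (10) + I (1) = 1231. So it is a valid standard Roman numeral.

Yes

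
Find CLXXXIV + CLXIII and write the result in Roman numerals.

CLXXXIV = 184
CLXIII = 163
184 + 163 = 347

CCCXLVII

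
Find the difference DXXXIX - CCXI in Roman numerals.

DXXXIX = 539
CCXI = 211
539 - 211 = 328

CCCXXVIII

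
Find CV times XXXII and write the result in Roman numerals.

CV = 105
XXXII = 32
105 × 32 = 3360

MMMCCCLX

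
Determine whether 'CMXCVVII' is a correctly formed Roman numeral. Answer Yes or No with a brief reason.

'CMXCVVII': V should not appear more than once

No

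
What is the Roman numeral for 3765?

Convert 3765 to Roman numerals:
  3765 contains 3×1000 (MMM)
  765 contains 1×500 (D)
  265 contains 2×100 (CC)
  65 contains 1×50 (L)
  15 contains 1×10 (X)
  5 contains 1×5 (V)

MMMDCCLXV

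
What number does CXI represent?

CXI: C=100, X=10, I=1
100 + 10 + 1 = 111

111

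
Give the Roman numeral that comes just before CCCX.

CCCX = 310, so the previous integer is 310 - 1 = 309

CCCIX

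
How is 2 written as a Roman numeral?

Convert 2 to Roman numerals:
  2 contains 2×1 (II)

II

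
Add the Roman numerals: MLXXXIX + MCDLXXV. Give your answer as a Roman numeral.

MLXXXIX = 1089
MCDLXXV = 1475
1089 + 1475 = 2564

MMDLXIV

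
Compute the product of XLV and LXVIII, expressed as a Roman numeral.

XLV = 45
LXVIII = 68
45 × 68 = 3060

MMMLX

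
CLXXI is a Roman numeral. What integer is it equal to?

CLXXI: C=100, L=50, X=10, X=10, I=1
100 + 50 + 10 + 10 + 1 = 171

171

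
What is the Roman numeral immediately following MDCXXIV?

MDCXXIV = 1624, so the next integer is 1624 + 1 = 1625

MDCXXV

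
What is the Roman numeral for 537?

Convert 537 to Roman numerals:
  537 contains 1×500 (D)
  37 contains 3×10 (XXX)
  7 contains 1×5 (V)
  2 contains 2×1 (II)

DXXXVII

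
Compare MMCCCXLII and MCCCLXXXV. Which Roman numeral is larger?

MMCCCXLII = 2342
MCCCLXXXV = 1385
2342 is larger

MMCCCXLII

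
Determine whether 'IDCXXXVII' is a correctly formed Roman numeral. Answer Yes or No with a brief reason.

'IDCXXXVII': Invalid subtractive combination: ID

No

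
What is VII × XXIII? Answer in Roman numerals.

VII = 7
XXIII = 23
7 × 23 = 161

CLXI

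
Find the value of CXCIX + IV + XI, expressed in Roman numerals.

CXCIX = 199, IV = 4, XI = 11
199 + 4 = 203
203 + 11 = 214

CCXIV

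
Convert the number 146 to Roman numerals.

Convert 146 to Roman numerals:
  146 contains 1×100 (C)
  46 contains 1×40 (XL)
  6 contains 1×5 (V)
  1 contains 1×1 (I)

CXLVI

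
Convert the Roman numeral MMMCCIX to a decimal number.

MMMCCIX: M=1000, M=1000, M=1000, C=100, C=100, IX=9
1000 + 1000 + 1000 + 100 + 100 + 9 = 3209

3209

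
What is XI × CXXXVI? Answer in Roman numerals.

XI = 11
CXXXVI = 136
11 × 136 = 1496

MCDXCVI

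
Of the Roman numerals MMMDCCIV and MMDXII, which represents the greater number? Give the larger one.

MMMDCCIV = 3704
MMDXII = 2512
3704 is larger

MMMDCCIV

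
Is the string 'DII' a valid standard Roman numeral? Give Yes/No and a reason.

'DII': Check the rules: uses only the symbols I, V, X, L, C, D, M; no symbol is repeated more than three times in a row; V, L and D each appear at most once; no smaller symbol precedes a larger one (values never increase from left to right). Value: D (500) + I (1) + I (1) = 502. So it is a valid standard Roman numeral.

Yes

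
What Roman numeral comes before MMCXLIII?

MMCXLIII = 2143; previous is 2142

MMCXLII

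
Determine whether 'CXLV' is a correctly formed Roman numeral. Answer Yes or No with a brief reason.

'CXLV': Check the rules: uses only the symbols I, V, X, L, C, D, M; no symbol is repeated more than three times in a row; V, L and D each appear at most once; the only place a smaller symbol precedes a larger one is the allowed subtractive pair XL, the symbol right after such a pair (if any) is smaller than the pair's first symbol, and otherwise the values never increase from left to right. Value: C (100) + XL (40) + V (5) = 145. So it is a valid standard Roman numeral.

Yes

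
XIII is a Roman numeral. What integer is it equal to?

XIII: X=10, I=1, I=1, I=1
10 + 1 + 1 + 1 = 13

13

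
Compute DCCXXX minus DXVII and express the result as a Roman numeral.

DCCXXX = 730
DXVII = 517
730 - 517 = 213

CCXIII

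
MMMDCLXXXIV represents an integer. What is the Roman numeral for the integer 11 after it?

MMMDCLXXXIV = 3684
3684 + 11 = 3695

MMMDCXCV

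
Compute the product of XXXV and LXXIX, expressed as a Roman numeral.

XXXV = 35
LXXIX = 79
35 × 79 = 2765

MMDCCLXV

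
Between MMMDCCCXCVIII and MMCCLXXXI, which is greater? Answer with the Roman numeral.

MMMDCCCXCVIII = 3898
MMCCLXXXI = 2281
3898 is larger

MMMDCCCXCVIII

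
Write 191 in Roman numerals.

Convert 191 to Roman numerals:
  191 contains 1×100 (C)
  91 contains 1×90 (XC)
  1 contains 1×1 (I)

CXCI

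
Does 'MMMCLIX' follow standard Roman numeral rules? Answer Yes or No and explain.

'MMMCLIX': Check the rules: uses only the symbols I, V, X, L, C, D, M; no symbol is repeated more than three times in a row; V, L and D each appear at most once; the only place a smaller symbol precedes a larger one is the allowed subtractive pair IX, the symbol right after such a pair (if any) is smaller than the pair's first symbol, and otherwise the values never increase from left to right. Value: M (1000) + M (1000) + M (1000) + C (100) + L (50) + IX (9) = 3159. So it is a valid standard Roman numeral.

Yes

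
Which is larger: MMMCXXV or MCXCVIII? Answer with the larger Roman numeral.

MMMCXXV = 3125
MCXCVIII = 1198
3125 is larger

MMMCXXV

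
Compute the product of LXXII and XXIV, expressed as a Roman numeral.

LXXII = 72
XXIV = 24
72 × 24 = 1728

MDCCXXVIII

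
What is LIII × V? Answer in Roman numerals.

LIII = 53
V = 5
53 × 5 = 265

CCLXV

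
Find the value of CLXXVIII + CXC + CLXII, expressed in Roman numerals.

CLXXVIII = 178, CXC = 190, CLXII = 162
178 + 190 = 368
368 + 162 = 530

DXXX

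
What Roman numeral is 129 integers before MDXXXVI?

MDXXXVI = 1536
1536 - 129 = 1407

MCDVII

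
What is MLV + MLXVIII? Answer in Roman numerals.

MLV = 1055
MLXVIII = 1068
1055 + 1068 = 2123

MMCXXIII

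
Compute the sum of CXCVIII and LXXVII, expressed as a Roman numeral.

CXCVIII = 198
LXXVII = 77
198 + 77 = 275

CCLXXV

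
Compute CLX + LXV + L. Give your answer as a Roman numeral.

CLX = 160, LXV = 65, L = 50
160 + 65 = 225
225 + 50 = 275

CCLXXV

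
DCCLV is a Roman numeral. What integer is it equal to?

DCCLV: D=500, C=100, C=100, L=50, V=5
500 + 100 + 100 + 50 + 5 = 755

755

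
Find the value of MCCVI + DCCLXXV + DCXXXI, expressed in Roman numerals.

MCCVI = 1206, DCCLXXV = 775, DCXXXI = 631
1206 + 775 = 1981
1981 + 631 = 2612

MMDCXII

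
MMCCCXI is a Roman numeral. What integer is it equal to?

MMCCCXI: M=1000, M=1000, C=100, C=100, C=100, X=10, I=1
1000 + 1000 + 100 + 100 + 100 + 10 + 1 = 2311

2311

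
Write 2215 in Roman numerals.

Convert 2215 to Roman numerals:
  2215 contains 2×1000 (MM)
  215 contains 2×100 (CC)
  15 contains 1×10 (X)
  5 contains 1×5 (V)

MMCCXV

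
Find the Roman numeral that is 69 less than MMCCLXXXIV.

MMCCLXXXIV = 2284
2284 - 69 = 2215

MMCCXV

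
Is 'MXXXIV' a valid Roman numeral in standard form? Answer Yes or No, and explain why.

'MXXXIV': Check the rules: uses only the symbols I, V, X, L, C, D, M; no symbol is repeated more than three times in a row; V, L and D each appear at most once; the only place a smaller symbol precedes a larger one is the allowed subtractive pair IV, the symbol right after such a pair (if any) is smaller than the pair's first symbol, and otherwise the values never increase from left to right. Value: M (1000) + X (10) + X (10) + X (10) + IV (4) = 1034. So it is a valid standard Roman numeral.

Yes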